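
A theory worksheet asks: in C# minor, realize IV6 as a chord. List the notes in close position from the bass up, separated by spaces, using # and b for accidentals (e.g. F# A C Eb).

IV6 is the major subdominant, borrowed from the parallel major. In C# minor that root is F#.
So the chord is F#-A#-C#, a major triad.
With the 6 figure the chord is in first inversion; from the bass A# upward in close position it reads A#-C#-F#.

A# C# F#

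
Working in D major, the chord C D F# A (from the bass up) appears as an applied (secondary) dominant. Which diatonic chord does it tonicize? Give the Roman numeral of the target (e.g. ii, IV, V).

The chord is a dominant seventh chord on D.
A dominant resolves down a perfect fifth: D → G. In D major, G is scale degree 4, i.e. IV.

IV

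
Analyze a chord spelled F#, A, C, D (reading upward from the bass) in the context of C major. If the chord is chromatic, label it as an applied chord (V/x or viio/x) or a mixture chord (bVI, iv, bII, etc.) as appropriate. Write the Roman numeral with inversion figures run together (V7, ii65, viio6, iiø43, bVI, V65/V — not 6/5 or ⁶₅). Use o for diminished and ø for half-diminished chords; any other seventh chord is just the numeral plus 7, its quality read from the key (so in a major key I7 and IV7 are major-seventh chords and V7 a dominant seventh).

V65/V

Stacked in thirds the chord is D-F#-A-C: a dominant seventh chord on D.
D is not a diatonic chord root with this quality in C major, but it lies a perfect fifth above G (V), so the chord functions as an applied dominant of V.
With F# in the bass the chord is in first inversion, so the figured bass is 65.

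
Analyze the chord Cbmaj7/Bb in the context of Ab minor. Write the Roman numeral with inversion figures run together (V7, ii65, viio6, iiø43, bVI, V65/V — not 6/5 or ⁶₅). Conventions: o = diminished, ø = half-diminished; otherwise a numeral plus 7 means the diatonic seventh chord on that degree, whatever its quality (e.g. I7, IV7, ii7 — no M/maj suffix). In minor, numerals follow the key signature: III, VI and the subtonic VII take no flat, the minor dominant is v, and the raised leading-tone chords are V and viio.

III42

Stacked in thirds the chord is Cb-Eb-Gb-Bb: a major seventh chord on Cb.
Cb is scale degree 3 in Ab minor, and a major seventh chord on that degree is written III7.
With Bb in the bass the chord is in third inversion, so the figured bass is 42.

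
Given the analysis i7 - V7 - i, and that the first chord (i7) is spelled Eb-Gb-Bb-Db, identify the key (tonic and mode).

Eb minor

The anchor chord is a minor seventh chord on Eb, labeled i7.
If Eb is scale degree 1 and the mode makes that degree carry a minor seventh chord, the tonic is Eb and the mode is minor.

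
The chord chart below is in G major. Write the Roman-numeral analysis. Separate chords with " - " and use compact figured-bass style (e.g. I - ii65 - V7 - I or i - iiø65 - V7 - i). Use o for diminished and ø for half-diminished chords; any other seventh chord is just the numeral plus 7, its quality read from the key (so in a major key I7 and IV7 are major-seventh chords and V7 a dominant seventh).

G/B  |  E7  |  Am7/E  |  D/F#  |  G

G/B: major triad on G = scale degree 1 → I6.
E7 is the secondary dominant of ii (dominant seventh chord on E): V7/ii.
Am7/E has root A, degree 2 in G major, so ii43.
D/F#: root D is the dominant; major triad there is V6.
G has root G, degree 1 in G major, so I.

I6 - V7/ii - ii43 - V6 - I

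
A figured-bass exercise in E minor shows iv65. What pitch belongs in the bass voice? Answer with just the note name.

C

iv in E minor has root A; the chord is A-C-E-G.
The figure 65 means first inversion — the third is in the bass.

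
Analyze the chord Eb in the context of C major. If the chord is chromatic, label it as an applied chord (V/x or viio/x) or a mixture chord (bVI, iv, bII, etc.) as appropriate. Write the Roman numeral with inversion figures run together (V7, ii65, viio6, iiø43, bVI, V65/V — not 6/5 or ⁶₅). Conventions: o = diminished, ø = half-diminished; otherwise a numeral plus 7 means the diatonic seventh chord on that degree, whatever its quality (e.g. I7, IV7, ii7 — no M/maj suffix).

bIII

Stacked in thirds the chord is Eb-G-Bb: a major triad on Eb.
Eb is the lowered third degree of C major (diatonic 3 would be E). This is a major triad on the lowered third degree, borrowed from the parallel minor.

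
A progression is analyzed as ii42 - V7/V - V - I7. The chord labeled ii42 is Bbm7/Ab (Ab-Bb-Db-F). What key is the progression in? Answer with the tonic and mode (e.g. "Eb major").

Ab major

The anchor chord is a minor seventh chord on Bb, labeled ii42.
If Bb is scale degree 2 and the mode makes that degree carry a minor seventh chord, the tonic is Ab and the mode is major.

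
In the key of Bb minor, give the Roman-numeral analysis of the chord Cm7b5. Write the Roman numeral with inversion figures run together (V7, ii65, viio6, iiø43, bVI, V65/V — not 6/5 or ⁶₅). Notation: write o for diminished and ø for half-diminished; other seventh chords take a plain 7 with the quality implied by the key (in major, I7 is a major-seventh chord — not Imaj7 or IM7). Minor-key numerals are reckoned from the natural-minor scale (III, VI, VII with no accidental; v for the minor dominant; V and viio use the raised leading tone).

The pitches C-Eb-Gb-Bb form a half-diminished seventh chord rooted on C.
In Bb minor, C is the supertonic; the diatonic half-diminished seventh chord there is iiø7.

iiø7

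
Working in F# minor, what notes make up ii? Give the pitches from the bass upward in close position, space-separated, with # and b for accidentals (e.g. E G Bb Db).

ii is the minor supertonic, borrowed from the parallel major (the Dorian ii). In F# minor that root is G#.
So the chord is G#-B-D#, a minor triad.

G# B D#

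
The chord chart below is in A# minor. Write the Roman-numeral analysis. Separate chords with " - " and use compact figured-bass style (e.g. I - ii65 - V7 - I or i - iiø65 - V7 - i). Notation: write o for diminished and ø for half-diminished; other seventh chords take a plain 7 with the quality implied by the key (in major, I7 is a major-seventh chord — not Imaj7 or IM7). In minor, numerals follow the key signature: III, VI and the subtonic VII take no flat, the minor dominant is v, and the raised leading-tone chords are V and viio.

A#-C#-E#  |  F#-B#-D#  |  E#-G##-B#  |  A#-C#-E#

i - iio64 - V - i

A#-C#-E# has root A#, degree 1 in A# minor, so i.
F#-B#-D#: diminished triad on B# = scale degree 2 → iio64.
E#-G##-B#: root E# is the dominant; major triad there is V.
A#-C#-E#: minor triad on A# = scale degree 1 → i.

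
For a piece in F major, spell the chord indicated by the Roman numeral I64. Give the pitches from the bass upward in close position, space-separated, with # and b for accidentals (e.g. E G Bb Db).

In F major, the first degree is F, and the diatonic chord built there is a major triad.
Stacking thirds from F gives F-A-C.
The figured bass 64 indicates second inversion, placing the fifth (C) in the bass: C-F-A.

C F A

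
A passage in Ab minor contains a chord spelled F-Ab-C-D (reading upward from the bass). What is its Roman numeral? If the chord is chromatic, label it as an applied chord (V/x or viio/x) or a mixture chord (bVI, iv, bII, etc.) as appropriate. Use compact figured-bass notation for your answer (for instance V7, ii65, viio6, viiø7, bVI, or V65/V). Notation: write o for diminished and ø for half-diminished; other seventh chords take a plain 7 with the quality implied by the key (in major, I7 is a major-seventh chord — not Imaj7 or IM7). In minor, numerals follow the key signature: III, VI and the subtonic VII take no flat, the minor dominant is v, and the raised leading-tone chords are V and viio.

Stacked in thirds the chord is D-F-Ab-C: a half-diminished seventh chord on D.
D sits a half step below Eb (V in Ab minor); a diminished chord there is the applied leading-tone chord of V.
With F in the bass the chord is in first inversion, so the figured bass is 65.

viiø65/V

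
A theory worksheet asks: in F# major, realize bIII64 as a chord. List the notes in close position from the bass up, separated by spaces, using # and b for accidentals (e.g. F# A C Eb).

E A C#

Scale degree 3 in F# major is A#; lowering it a half step gives A. bIII64 is a major triad on the lowered third degree, borrowed from the parallel minor.
So the chord is A-C#-E.
The figured bass 64 indicates second inversion, placing the fifth (E) in the bass: E-A-C#.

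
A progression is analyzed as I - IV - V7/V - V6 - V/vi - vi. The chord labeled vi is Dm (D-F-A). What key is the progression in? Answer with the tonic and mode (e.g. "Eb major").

The chord Dm is a minor triad rooted on D; its label is vi.
If D is scale degree 6 and the mode makes that degree carry a minor triad, the tonic is F and the mode is major.

F major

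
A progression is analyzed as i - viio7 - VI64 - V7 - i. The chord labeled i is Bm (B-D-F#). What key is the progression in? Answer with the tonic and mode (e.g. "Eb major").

The chord Bm is a minor triad rooted on B; its label is i.
If B is scale degree 1 and the mode makes that degree carry a minor triad, the tonic is B and the mode is minor.

B minor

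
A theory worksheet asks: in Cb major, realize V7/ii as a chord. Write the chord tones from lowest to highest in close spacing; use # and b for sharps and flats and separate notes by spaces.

Ab C Eb Gb

The slash means an applied dominant: we want the dominant of ii. In Cb major, ii is Db minor, and its dominant is built on Ab.
Building a dominant seventh chord on Ab gives Ab-C-Eb-Gb.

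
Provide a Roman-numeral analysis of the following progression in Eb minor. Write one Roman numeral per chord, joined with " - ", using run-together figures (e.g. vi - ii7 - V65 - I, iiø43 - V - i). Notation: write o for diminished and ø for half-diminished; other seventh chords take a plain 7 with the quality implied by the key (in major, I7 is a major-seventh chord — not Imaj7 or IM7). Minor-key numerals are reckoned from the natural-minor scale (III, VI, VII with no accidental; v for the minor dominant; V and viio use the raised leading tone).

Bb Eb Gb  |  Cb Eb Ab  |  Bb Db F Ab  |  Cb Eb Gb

i64 - iv6 - v7 - VI

Bb-Eb-Gb: root Eb is the tonic; minor triad there is i64.
Cb-Eb-Ab: root Ab is the subdominant; minor triad there is iv6.
Bb-Db-F-Ab has root Bb, degree 5 in Eb minor, so v7.
Cb-Eb-Gb has root Cb, degree 6 in Eb minor, so VI.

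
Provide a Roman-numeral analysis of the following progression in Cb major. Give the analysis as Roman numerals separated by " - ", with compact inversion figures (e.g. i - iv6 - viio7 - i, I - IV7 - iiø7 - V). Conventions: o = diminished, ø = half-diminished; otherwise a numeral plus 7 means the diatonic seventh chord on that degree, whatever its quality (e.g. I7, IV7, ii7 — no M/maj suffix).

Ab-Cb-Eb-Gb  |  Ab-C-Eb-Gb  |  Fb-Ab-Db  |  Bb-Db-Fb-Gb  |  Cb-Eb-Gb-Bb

Ab-Cb-Eb-Gb: root Ab is the submediant; minor seventh chord there is vi7.
Ab-C-Eb-Gb: chromatic; Ab is V of ii, so V7/ii.
Fb-Ab-Db: root Db is the supertonic; minor triad there is ii6.
Bb-Db-Fb-Gb has root Gb, degree 5 in Cb major, so V65.
Cb-Eb-Gb-Bb: major seventh chord on Cb = scale degree 1 → I7.

vi7 - V7/ii - ii6 - V65 - I7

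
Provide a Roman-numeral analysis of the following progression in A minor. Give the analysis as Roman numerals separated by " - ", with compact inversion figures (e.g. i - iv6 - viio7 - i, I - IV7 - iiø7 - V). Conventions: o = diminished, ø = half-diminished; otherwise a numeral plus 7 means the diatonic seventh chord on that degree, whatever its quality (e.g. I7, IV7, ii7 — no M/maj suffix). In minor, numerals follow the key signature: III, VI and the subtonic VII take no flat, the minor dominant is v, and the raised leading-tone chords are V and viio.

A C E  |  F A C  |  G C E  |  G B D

i - VI - III64 - VII

A-C-E: root A is the tonic; minor triad there is i.
F-A-C has root F, degree 6 in A minor, so VI.
G-C-E: major triad on C = scale degree 3 → III64.
G-B-D: root G is the subtonic; major triad there is VII.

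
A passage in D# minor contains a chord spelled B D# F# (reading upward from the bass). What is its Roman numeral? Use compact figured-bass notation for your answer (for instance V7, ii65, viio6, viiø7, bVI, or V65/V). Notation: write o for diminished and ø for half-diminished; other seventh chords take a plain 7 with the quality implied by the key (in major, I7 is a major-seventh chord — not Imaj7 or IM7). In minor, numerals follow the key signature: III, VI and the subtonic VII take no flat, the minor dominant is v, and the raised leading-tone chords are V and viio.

Stacked in thirds the chord is B-D#-F#: a major triad on B.
In D# minor, B is the submediant; the diatonic major triad there is VI.

VI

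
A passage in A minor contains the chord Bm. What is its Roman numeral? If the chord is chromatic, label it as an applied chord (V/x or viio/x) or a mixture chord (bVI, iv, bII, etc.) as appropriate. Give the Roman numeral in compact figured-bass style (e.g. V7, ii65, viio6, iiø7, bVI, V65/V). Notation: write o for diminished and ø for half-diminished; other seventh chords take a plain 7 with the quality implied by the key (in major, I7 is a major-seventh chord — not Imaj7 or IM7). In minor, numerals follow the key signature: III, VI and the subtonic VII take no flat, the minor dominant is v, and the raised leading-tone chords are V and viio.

The pitches B-D-F# form a minor triad rooted on B.
B is the second degree of A minor. This is the minor supertonic, borrowed from the parallel major (the Dorian ii).

ii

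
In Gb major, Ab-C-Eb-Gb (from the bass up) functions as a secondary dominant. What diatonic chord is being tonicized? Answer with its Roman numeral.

V

The chord is a dominant seventh chord on Ab.
A dominant resolves down a perfect fifth: Ab → Db. In Gb major, Db is scale degree 5, i.e. V.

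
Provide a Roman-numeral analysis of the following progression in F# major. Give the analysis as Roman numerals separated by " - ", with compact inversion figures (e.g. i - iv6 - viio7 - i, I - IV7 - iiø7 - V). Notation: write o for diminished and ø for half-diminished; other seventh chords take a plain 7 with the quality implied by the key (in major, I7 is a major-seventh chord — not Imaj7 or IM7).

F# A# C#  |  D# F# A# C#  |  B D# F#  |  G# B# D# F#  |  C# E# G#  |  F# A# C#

F#-A#-C#: major triad on F# = scale degree 1 → I.
D#-F#-A#-C#: root D# is the submediant; minor seventh chord there is vi7.
B-D#-F# has root B, degree 4 in F# major, so IV.
G#-B#-D#-F#: a dominant seventh chord on G#, the applied dominant of V → V7/V.
C#-E#-G#: major triad on C# = scale degree 5 → V.
F#-A#-C#: root F# is the tonic; major triad there is I.

I - vi7 - IV - V7/V - V - I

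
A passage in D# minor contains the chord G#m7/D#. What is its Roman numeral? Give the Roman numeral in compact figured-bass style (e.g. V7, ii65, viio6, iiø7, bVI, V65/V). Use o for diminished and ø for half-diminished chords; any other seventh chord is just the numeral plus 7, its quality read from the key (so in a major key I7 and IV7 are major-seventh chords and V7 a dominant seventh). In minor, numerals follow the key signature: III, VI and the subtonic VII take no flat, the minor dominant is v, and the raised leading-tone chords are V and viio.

iv43

The pitches G#-B-D#-F# form a minor seventh chord rooted on G#.
In D# minor, G# is the subdominant; the diatonic minor seventh chord there is iv7.
With D# in the bass the chord is in second inversion, so the figured bass is 43.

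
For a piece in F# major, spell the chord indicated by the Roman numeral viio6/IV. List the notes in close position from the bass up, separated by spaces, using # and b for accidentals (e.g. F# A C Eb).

C# E A#

viio6/IV is a secondary leading-tone chord. The target IV is B in F# major; the applied chord is rooted a semitone below, on A#.
Building a diminished triad on A# gives A#-C#-E.
With the 6 figure the chord is in first inversion; from the bass C# upward in close position it reads C#-E-A#.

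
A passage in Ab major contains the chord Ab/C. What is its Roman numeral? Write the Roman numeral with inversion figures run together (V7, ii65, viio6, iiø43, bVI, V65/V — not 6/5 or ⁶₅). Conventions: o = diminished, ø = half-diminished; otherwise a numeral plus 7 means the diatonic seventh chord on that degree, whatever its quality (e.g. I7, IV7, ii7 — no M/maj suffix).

I6

Stacked in thirds the chord is Ab-C-Eb: a major triad on Ab.
In Ab major, Ab is the tonic; the diatonic major triad there is I.
With C in the bass the chord is in first inversion, so the figured bass is 6.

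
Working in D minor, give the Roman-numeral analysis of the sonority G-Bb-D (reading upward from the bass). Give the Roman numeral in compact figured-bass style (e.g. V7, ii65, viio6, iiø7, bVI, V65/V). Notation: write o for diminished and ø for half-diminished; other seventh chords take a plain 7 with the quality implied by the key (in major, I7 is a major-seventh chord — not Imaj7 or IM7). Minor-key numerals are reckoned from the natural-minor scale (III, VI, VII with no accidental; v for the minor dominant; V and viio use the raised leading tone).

iv

Stacked in thirds the chord is G-Bb-D: a minor triad on G.
In D minor, G is the subdominant; the diatonic minor triad there is iv.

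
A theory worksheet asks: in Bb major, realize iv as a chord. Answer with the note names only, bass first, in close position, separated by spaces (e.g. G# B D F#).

Eb Gb Bb

Scale degree 4 in Bb major is Eb; here the chord built on it is altered to a minor triad. iv is the minor subdominant, borrowed from the parallel minor.
So the chord is Eb-Gb-Bb.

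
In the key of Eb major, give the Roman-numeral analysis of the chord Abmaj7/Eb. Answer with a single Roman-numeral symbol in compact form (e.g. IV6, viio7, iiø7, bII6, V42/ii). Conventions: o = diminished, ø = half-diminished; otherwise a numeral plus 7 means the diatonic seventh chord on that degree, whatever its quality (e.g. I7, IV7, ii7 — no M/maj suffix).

The pitches Ab-C-Eb-G form a major seventh chord rooted on Ab.
Ab is scale degree 4 in Eb major, and a major seventh chord on that degree is written IV7.
With Eb in the bass the chord is in second inversion, so the figured bass is 43.

IV43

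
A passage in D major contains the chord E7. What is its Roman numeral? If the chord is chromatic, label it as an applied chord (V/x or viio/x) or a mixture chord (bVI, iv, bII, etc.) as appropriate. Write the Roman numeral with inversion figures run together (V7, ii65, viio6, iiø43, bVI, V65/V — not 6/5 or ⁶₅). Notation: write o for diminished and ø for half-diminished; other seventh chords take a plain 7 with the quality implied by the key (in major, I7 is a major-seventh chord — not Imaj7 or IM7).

V7/V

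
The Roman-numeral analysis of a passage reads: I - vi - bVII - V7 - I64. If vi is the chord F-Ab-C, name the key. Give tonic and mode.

Ab major

vi is given as F-Ab-C — a minor triad with root F.
Counting down 5 scale steps from F places the tonic on Ab; a minor triad on degree 6 is diatonic only in major.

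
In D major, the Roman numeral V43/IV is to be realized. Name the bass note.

The applied chord V43/IV is rooted on D: D-F#-A-C.
The figure 43 means second inversion — the fifth is in the bass.

A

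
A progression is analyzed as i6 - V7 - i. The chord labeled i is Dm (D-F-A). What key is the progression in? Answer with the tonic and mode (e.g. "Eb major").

D minor

The anchor chord is a minor triad on D, labeled i.
If D is scale degree 1 and the mode makes that degree carry a minor triad, the tonic is D and the mode is minor.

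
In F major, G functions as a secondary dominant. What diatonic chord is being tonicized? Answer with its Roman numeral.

The chord is a major triad on G.
A dominant resolves down a perfect fifth: G → C. In F major, C is scale degree 5, i.e. V.

V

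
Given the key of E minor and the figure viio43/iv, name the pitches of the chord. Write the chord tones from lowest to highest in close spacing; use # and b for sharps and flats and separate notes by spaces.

The slash marks an applied leading-tone chord: viio of iv. In E minor, iv is A, so the leading tone to it is G#, a half step below.
Building a fully diminished seventh chord on G# gives G#-B-D-F.
With the 43 figure the chord is in second inversion; from the bass D upward in close position it reads D-F-G#-B.

D F G# B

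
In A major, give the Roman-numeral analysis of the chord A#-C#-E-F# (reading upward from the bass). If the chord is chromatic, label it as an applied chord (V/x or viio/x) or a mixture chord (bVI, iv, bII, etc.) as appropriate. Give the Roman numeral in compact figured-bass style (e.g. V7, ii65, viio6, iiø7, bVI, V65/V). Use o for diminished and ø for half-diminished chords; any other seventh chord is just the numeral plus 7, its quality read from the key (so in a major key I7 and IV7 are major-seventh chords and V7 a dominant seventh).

Stacked in thirds the chord is F#-A#-C#-E: a dominant seventh chord on F#.
F# is not a diatonic chord root with this quality in A major, but it lies a perfect fifth above B (ii), so the chord functions as an applied dominant of ii.
With A# in the bass the chord is in first inversion, so the figured bass is 65.

V65/ii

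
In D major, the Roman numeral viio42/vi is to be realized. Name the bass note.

The applied chord viio42/vi is rooted on A#: A#-C#-E-G.
The figure 42 means third inversion — the seventh is in the bass.

G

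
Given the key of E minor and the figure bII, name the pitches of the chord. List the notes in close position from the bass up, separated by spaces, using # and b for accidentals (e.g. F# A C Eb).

Scale degree 2 in E minor is F#; lowering it a half step gives F. bII is the Neapolitan chord — a major triad on the lowered second degree.
So the chord is F-A-C.

F A C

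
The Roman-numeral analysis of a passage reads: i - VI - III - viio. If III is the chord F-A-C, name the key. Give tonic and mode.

The chord F is a major triad rooted on F; its label is III.
Counting down 2 scale steps from F places the tonic on D; a major triad on degree 3 is diatonic only in minor.

D minor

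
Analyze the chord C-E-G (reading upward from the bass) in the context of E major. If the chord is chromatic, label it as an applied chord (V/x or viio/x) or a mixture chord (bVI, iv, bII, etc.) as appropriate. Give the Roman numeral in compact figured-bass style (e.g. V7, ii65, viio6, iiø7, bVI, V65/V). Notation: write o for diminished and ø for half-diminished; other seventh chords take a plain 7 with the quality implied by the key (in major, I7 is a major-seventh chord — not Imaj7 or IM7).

bVI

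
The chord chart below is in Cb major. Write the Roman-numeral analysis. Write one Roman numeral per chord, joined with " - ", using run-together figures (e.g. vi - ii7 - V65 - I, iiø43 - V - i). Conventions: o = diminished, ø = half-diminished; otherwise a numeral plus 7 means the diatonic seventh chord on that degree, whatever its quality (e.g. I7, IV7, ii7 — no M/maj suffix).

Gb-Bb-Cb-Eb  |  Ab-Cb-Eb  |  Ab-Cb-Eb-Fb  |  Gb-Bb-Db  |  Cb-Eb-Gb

I43 - vi - IV65 - V - I

Gb-Bb-Cb-Eb: major seventh chord on Cb = scale degree 1 → I43.
Ab-Cb-Eb: root Ab is the submediant; minor triad there is vi.
Ab-Cb-Eb-Fb: root Fb is the subdominant; major seventh chord there is IV65.
Gb-Bb-Db: root Gb is the dominant; major triad there is V.
Cb-Eb-Gb: major triad on Cb = scale degree 1 → I.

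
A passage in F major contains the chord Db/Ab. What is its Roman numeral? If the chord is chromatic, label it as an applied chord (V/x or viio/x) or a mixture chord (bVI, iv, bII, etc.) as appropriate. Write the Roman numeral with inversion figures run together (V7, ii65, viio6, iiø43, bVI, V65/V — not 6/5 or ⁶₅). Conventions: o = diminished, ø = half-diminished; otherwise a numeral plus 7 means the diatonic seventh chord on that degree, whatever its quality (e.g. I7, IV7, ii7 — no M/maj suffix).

Stacked in thirds the chord is Db-F-Ab: a major triad on Db.
Db is the lowered sixth degree of F major (diatonic 6 would be D). This is a major triad on the lowered sixth degree, borrowed from the parallel minor.
With Ab in the bass the chord is in second inversion, so the figured bass is 64.

bVI64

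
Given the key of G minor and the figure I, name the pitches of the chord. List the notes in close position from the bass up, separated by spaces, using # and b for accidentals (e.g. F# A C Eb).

G B D

Scale degree 1 in G minor is G; here the chord built on it is altered to a major triad. I is the major tonic (Picardy third), borrowed from the parallel major.
So the chord is G-B-D, a major triad.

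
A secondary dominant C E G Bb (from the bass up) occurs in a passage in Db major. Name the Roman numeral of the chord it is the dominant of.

The chord is a dominant seventh chord on C.
A dominant resolves down a perfect fifth: C → F. In Db major, F is scale degree 3, i.e. iii.

iii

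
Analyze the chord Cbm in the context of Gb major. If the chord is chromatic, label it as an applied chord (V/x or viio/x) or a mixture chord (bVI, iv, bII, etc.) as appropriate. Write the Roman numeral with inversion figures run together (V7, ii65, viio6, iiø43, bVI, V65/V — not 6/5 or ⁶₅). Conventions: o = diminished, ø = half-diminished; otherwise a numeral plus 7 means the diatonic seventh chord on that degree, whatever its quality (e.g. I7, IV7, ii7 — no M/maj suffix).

iv

The pitches Cb-Ebb-Gb form a minor triad rooted on Cb.
Cb is the fourth degree of Gb major. This is the minor subdominant, borrowed from the parallel minor.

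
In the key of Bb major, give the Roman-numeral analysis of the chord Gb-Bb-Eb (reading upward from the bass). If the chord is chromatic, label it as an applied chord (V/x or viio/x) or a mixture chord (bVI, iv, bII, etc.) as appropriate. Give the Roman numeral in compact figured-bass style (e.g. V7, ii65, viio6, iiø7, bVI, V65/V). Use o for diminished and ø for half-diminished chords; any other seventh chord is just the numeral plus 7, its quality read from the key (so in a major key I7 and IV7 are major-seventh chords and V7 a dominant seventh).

iv6

Stacked in thirds the chord is Eb-Gb-Bb: a minor triad on Eb.
Eb is the fourth degree of Bb major. This is the minor subdominant, borrowed from the parallel minor.
With Gb in the bass the chord is in first inversion, so the figured bass is 6.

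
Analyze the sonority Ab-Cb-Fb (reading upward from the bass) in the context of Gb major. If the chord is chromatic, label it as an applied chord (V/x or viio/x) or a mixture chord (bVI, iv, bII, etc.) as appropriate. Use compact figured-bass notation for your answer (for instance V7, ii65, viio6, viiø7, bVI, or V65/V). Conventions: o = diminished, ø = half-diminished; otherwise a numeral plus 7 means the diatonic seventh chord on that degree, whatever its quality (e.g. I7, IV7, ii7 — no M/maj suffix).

bVII6

The pitches Fb-Ab-Cb form a major triad rooted on Fb.
Fb is the lowered seventh degree of Gb major (diatonic 7 would be F). This is a major triad on the lowered seventh degree (the subtonic), borrowed from the parallel minor.
With Ab in the bass the chord is in first inversion, so the figured bass is 6.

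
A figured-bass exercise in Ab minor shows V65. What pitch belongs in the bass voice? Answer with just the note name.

G

V in Ab minor has root Eb; the chord is Eb-G-Bb-Db.
The figure 65 means first inversion — the third is in the bass.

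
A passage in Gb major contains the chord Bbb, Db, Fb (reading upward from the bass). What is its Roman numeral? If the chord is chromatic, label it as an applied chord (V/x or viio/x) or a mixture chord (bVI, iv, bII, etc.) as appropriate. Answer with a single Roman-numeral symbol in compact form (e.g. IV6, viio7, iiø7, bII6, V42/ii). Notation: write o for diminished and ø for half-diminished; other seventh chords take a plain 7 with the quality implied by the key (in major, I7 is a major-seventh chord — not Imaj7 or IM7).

The pitches Bbb-Db-Fb form a major triad rooted on Bbb.
Bbb is the lowered third degree of Gb major (diatonic 3 would be Bb). This is a major triad on the lowered third degree, borrowed from the parallel minor.

bIII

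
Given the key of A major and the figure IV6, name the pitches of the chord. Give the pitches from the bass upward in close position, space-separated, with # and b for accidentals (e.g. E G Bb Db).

In A major, scale degree 4 is D, and the diatonic chord built there is a major triad.
That chord is spelled D-F#-A.
The figured bass 6 indicates first inversion, placing the third (F#) in the bass: F#-A-D.

F# A D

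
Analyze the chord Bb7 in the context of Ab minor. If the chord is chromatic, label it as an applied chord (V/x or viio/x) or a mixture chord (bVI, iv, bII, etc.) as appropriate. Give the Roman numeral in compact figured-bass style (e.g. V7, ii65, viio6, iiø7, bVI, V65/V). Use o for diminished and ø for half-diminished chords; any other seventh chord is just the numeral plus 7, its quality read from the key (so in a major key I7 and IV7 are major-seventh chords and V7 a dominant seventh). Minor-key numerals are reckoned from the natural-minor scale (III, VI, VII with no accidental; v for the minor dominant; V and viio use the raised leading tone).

V7/V

Stacked in thirds the chord is Bb-D-F-Ab: a dominant seventh chord on Bb.
Bb is not a diatonic chord root with this quality in Ab minor, but it lies a perfect fifth above Eb (V), so the chord functions as an applied dominant of V.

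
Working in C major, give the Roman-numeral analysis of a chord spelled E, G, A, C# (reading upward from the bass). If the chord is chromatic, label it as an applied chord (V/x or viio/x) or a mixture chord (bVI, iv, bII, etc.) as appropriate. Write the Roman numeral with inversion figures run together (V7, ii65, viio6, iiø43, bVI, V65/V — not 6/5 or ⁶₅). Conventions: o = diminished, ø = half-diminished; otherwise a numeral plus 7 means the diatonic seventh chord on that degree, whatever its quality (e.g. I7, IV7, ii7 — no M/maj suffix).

V43/ii

Stacked in thirds the chord is A-C#-E-G: a dominant seventh chord on A.
A is not a diatonic chord root with this quality in C major, but it lies a perfect fifth above D (ii), so the chord functions as an applied dominant of ii.
With E in the bass the chord is in second inversion, so the figured bass is 43.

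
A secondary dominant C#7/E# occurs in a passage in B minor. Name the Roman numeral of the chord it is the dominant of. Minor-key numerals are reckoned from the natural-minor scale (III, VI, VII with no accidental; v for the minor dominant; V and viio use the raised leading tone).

V

The chord is a dominant seventh chord on C#.
A dominant resolves down a perfect fifth: C# → F#. In B minor, F# is scale degree 5, i.e. V.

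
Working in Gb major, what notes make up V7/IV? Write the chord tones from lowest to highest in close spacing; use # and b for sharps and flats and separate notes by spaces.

V7/IV is a secondary dominant — the dominant seventh of IV. IV in Gb major is Cb, so the applied chord's root is Gb, a perfect fifth above.
Building a dominant seventh chord on Gb gives Gb-Bb-Db-Fb.

Gb Bb Db Fb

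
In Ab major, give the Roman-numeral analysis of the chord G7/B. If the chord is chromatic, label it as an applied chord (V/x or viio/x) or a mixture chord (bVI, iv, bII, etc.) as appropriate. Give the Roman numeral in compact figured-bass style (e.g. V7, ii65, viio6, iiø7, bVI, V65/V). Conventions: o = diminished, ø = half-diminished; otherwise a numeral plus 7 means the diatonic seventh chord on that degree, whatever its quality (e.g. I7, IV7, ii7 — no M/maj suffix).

V65/iii

Stacked in thirds the chord is G-B-D-F: a dominant seventh chord on G.
G is not a diatonic chord root with this quality in Ab major, but it lies a perfect fifth above C (iii), so the chord functions as an applied dominant of iii.
With B in the bass the chord is in first inversion, so the figured bass is 65.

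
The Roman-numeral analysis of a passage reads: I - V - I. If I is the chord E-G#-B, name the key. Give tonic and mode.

E major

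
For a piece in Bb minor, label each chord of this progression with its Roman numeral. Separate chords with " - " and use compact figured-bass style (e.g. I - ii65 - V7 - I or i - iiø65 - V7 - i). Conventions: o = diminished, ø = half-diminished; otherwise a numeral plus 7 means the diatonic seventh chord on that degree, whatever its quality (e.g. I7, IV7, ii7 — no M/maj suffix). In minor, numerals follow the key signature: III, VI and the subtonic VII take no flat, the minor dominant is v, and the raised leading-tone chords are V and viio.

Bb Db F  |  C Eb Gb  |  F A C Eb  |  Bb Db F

i - iio - V7 - i

Bb-Db-F has root Bb, degree 1 in Bb minor, so i.
C-Eb-Gb: diminished triad on C = scale degree 2 → iio.
F-A-C-Eb: root F is the dominant; dominant seventh chord there is V7.
Bb-Db-F: minor triad on Bb = scale degree 1 → i.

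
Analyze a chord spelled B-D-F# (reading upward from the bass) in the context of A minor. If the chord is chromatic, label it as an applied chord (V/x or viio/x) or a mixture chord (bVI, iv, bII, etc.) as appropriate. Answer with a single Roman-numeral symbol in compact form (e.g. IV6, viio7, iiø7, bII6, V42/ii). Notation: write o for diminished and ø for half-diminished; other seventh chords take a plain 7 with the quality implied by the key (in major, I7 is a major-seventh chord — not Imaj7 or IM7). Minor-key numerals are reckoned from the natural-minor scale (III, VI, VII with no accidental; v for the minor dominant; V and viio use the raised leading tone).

The pitches B-D-F# form a minor triad rooted on B.
B is the second degree of A minor. This is the minor supertonic, borrowed from the parallel major (the Dorian ii).

ii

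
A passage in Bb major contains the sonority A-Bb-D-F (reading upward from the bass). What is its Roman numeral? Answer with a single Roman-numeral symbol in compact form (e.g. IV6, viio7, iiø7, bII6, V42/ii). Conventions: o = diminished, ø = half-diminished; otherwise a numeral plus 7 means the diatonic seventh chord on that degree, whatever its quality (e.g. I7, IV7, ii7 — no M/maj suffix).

I42

The pitches Bb-D-F-A form a major seventh chord rooted on Bb.
Bb is scale degree 1 in Bb major, and a major seventh chord on that degree is written I7.
With A in the bass the chord is in third inversion, so the figured bass is 42.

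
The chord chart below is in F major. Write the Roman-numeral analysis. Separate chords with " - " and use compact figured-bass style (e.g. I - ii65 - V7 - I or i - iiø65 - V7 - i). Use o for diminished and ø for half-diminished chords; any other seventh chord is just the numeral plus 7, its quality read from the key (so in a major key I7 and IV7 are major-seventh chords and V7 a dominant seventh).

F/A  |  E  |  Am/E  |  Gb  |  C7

I6 - V/iii - iii64 - bII - V7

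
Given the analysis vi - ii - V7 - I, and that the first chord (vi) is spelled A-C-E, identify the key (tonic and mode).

vi is given as A-C-E — a minor triad with root A.
If A is scale degree 6 and the mode makes that degree carry a minor triad, the tonic is C and the mode is major.

C major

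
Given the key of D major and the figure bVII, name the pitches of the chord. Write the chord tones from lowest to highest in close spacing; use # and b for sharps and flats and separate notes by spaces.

C E G

Scale degree 7 in D major is C#; lowering it a half step gives C. bVII is a major triad on the lowered seventh degree (the subtonic), borrowed from the parallel minor.
So the chord is C-E-G, a major triad.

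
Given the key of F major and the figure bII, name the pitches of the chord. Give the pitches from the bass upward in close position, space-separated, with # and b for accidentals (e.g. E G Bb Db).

Gb Bb Db

bII is the Neapolitan chord — a major triad on the lowered second degree. In F major that root is Gb.
So the chord is Gb-Bb-Db.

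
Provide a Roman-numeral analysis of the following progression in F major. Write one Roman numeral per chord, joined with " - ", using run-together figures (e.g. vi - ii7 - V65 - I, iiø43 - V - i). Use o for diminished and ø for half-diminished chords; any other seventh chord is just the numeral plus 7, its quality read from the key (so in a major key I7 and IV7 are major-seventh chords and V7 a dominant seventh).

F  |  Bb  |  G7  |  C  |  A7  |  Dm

F: root F is the tonic; major triad there is I.
Bb: root Bb is the subdominant; major triad there is IV.
G7: chromatic; G is V of V, so V7/V.
C has root C, degree 5 in F major, so V.
A7 is the secondary dominant of vi (dominant seventh chord on A): V7/vi.
Dm: minor triad on D = scale degree 6 → vi.

I - IV - V7/V - V - V7/vi - vi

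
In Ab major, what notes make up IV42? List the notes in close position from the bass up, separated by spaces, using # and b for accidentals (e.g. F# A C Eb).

C Db F Ab

The numeral's case and figure indicate a major seventh chord. In Ab major its root, the fourth degree, is Db.
Stacking thirds from Db gives Db-F-Ab-C.
The figured bass 42 indicates third inversion, placing the seventh (C) in the bass: C-Db-F-Ab.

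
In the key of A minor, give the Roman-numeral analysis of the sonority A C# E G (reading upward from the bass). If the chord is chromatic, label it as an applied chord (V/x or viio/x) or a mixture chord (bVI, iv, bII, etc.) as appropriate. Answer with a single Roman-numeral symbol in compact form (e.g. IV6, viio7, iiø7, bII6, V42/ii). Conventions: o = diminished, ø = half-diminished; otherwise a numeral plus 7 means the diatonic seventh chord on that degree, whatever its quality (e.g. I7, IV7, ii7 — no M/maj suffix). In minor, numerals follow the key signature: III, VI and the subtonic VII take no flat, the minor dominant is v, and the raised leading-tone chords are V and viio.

V7/iv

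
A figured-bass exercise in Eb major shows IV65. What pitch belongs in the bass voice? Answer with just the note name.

C

IV in Eb major has root Ab; the chord is Ab-C-Eb-G.
The figure 65 means first inversion — the third is in the bass.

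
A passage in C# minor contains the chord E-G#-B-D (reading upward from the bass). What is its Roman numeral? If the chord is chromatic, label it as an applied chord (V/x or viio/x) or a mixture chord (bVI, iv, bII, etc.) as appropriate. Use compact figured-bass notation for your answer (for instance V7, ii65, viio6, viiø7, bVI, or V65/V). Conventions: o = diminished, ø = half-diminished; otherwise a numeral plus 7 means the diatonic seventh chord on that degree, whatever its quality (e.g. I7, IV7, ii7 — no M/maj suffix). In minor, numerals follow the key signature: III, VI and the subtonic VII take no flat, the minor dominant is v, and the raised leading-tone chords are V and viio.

Stacked in thirds the chord is E-G#-B-D: a dominant seventh chord on E.
E is not a diatonic chord root with this quality in C# minor, but it lies a perfect fifth above A (VI), so the chord functions as an applied dominant of VI.

V7/VI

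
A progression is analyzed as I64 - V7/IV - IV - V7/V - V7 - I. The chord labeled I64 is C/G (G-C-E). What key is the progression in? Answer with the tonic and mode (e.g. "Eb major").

C major

I64 is given as G-C-E — a major triad with root C.
If C is scale degree 1 and the mode makes that degree carry a major triad, the tonic is C and the mode is major.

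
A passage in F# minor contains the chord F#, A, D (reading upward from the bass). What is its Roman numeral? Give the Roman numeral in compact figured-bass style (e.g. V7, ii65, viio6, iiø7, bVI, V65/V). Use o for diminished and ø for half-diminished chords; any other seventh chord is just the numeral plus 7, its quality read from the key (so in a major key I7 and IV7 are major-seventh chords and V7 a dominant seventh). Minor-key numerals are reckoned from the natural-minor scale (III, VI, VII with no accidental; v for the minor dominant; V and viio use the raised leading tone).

The pitches D-F#-A form a major triad rooted on D.
D is scale degree 6 in F# minor, and a major triad on that degree is written VI.
With F# in the bass the chord is in first inversion, so the figured bass is 6.

VI6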